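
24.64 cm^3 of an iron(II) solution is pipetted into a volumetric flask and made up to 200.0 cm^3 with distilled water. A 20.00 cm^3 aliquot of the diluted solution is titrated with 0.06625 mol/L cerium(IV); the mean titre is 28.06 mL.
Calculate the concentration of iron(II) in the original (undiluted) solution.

0.7545 mol/L

Ce^4+ + Fe^2+ → Ce^3+ + Fe^3+
n(Ce4+) = 0.02806 × 0.06625 = 1.859 × 10^-3 mol
n(Fe2+) in the aliquot = 1.859 × 10^-3 mol (1:1 ratio)
[Fe2+]_dilute = 1.859 × 10^-3 / 0.02000 = 0.09295 mol/L
Dilution factor = 200.0 / 24.64 = 8.117
[Fe2+]_stock = 0.09295 × 8.117 = 0.7545 mol/L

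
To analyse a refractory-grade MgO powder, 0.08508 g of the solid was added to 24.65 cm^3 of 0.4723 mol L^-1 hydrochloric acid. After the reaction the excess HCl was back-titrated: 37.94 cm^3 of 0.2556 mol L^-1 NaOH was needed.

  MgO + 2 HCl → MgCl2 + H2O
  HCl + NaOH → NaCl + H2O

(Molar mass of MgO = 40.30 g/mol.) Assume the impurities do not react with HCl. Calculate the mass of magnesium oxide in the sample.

0.03919 g

n(HCl) added = 0.02465 × 0.4723 = 0.01164 mol
n(NaOH) used in back-titration = 0.03794 × 0.2556 = 9.697 × 10^-3 mol
n(HCl) left over = 9.697 × 10^-3 mol (1:1 ratio)
n(HCl) consumed by analyte = 0.01164 − 9.697 × 10^-3 = 1.945 × 10^-3 mol
From the 1:2 ratio, n(MgO) = 1/2 × 1.945 × 10^-3 = 9.724 × 10^-4 mol
mass of MgO = 9.724 × 10^-4 × 40.30 = 0.03919 g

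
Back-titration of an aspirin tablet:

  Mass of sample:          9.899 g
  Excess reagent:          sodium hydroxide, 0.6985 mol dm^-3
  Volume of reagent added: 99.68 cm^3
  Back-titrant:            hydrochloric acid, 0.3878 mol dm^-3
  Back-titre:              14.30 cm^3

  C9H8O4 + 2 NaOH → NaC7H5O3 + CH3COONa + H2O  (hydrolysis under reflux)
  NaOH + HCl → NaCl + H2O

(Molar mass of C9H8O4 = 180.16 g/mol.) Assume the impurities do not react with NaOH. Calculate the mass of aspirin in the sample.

5.772 g

n(NaOH) added = 0.09968 × 0.6985 = 0.06963 mol
n(HCl) used in back-titration = 0.01430 × 0.3878 = 5.546 × 10^-3 mol
n(NaOH) left over = 5.546 × 10^-3 mol (1:1 ratio)
n(NaOH) consumed by analyte = 0.06963 − 5.546 × 10^-3 = 0.06408 mol
From the 1:2 ratio, n(C9H8O4) = 1/2 × 0.06408 = 0.03204 mol
mass of C9H8O4 = 0.03204 × 180.16 = 5.772 g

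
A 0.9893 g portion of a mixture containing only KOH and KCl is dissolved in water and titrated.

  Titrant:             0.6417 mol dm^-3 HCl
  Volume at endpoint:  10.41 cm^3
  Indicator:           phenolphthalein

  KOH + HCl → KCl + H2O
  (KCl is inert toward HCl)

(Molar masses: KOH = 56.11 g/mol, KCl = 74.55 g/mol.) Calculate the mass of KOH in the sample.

0.3748 g

n(HCl) = 0.01041 × 0.6417 = 6.680 × 10^-3 mol
Let x = n(KOH), y = n(KCl).
Titrant: 1x = 6.680 × 10^-3;  mass: 56.11x + 74.55y = 0.9893
Solving, x = 6.680 × 10^-3 mol, y = 8.243 × 10^-3 mol
mass of KOH = 6.680 × 10^-3 × 56.11 = 0.3748 g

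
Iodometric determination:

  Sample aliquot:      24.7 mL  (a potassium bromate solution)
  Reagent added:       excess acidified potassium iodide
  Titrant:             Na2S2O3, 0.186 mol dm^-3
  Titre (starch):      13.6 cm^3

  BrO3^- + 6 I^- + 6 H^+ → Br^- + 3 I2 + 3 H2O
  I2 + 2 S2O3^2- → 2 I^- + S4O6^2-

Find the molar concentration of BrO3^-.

0.0171 mol/L

n(S2O3^2-) = 0.0136 × 0.186 = 2.53 × 10^-3 mol
n(I2) = n(S2O3^2-)/2 = 1.26 × 10^-3 mol
From the 1:3 ratio, n(BrO3^-) in the aliquot = 1/3 × 1.26 × 10^-3 = 4.22 × 10^-4 mol
[BrO3^-] = 4.22 × 10^-4 / 0.0247 = 0.0171 mol/L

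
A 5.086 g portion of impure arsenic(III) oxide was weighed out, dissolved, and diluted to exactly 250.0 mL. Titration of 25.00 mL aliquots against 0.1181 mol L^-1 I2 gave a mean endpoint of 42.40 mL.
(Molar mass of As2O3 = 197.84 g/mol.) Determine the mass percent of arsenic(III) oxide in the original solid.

97.39 %

As2O3 + 2 I2 + 2 H2O → As2O5 + 4 HI
n(I2) per titration = 0.04240 × 0.1181 = 5.007 × 10^-3 mol
From the 1:2 ratio, n(As2O3) in each aliquot = 1/2 × 5.007 × 10^-3 = 2.504 × 10^-3 mol
n(As2O3) in the whole flask = 2.504 × 10^-3 × 250.0/25.00 = 0.02504 mol
mass of As2O3 = 0.02504 × 197.84 = 4.953 g
% As2O3 = 4.953 / 5.086 × 100 = 97.39 %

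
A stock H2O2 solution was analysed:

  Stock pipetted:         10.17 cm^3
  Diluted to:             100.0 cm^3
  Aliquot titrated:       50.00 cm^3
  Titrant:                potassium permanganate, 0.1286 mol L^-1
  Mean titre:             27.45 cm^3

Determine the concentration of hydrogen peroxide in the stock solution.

2 MnO4^- + 5 H2O2 + 6 H^+ → 2 Mn^2+ + 5 O2 + 8 H2O
n(KMnO4) = 0.02745 × 0.1286 = 3.530 × 10^-3 mol
From the 5:2 ratio, n(H2O2) in the aliquot = 5/2 × 3.530 × 10^-3 = 8.825 × 10^-3 mol
[H2O2]_dilute = 8.825 × 10^-3 / 0.05000 = 0.1765 mol/L
Dilution factor = 100.0 / 10.17 = 9.833
[H2O2]_stock = 0.1765 × 9.833 = 1.736 mol/L

1.736 mol/L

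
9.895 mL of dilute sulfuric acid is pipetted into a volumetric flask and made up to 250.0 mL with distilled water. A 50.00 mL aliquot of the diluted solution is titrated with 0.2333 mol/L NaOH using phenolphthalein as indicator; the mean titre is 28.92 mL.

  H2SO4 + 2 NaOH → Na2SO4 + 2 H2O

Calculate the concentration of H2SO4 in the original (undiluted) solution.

1.705 mol/L

n(NaOH) = 0.02892 × 0.2333 = 6.747 × 10^-3 mol
From the 1:2 ratio, n(H2SO4) in the aliquot = 1/2 × 6.747 × 10^-3 = 3.374 × 10^-3 mol
[H2SO4]_dilute = 3.374 × 10^-3 / 0.05000 = 0.06747 mol/L
Dilution factor = 250.0 / 9.895 = 25.27
[H2SO4]_stock = 0.06747 × 25.27 = 1.705 mol/L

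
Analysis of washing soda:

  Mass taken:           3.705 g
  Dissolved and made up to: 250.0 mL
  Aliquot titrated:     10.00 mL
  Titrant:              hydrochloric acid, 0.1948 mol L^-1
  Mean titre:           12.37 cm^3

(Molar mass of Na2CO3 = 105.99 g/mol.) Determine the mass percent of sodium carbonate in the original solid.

Na2CO3 + 2 HCl → 2 NaCl + H2O + CO2
n(HCl) per titration = 0.01237 × 0.1948 = 2.410 × 10^-3 mol
From the 1:2 ratio, n(Na2CO3) in each aliquot = 1/2 × 2.410 × 10^-3 = 1.205 × 10^-3 mol
n(Na2CO3) in the whole flask = 1.205 × 10^-3 × 250.0/10.00 = 0.03012 mol
mass of Na2CO3 = 0.03012 × 105.99 = 3.193 g
% Na2CO3 = 3.193 / 3.705 × 100 = 86.17 %

86.17 %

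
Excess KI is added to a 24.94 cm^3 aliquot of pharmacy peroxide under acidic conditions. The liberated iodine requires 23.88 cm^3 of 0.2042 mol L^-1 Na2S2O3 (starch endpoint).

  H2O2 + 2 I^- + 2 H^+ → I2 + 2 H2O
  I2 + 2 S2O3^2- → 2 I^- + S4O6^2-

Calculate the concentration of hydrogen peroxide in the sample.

0.09776 mol/L

n(S2O3^2-) = 0.02388 × 0.2042 = 4.876 × 10^-3 mol
n(I2) = n(S2O3^2-)/2 = 2.438 × 10^-3 mol
n(H2O2) in the aliquot = 2.438 × 10^-3 mol (1:1 ratio)
[H2O2] = 2.438 × 10^-3 / 0.02494 = 0.09776 mol/L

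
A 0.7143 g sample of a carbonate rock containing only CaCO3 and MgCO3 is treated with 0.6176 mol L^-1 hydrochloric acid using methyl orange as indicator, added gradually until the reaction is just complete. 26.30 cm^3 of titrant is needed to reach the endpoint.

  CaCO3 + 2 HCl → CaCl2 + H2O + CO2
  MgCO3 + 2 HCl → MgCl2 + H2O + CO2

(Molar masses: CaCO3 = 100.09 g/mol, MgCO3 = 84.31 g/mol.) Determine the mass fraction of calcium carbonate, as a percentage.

26.27 %

n(HCl) = 0.02630 × 0.6176 = 0.01624 mol
Let x = n(CaCO3), y = n(MgCO3).
Titrant: 2x + 2y = 0.01624;  mass: 100.09x + 84.31y = 0.7143
Solving, x = 1.875 × 10^-3 mol, y = 6.247 × 10^-3 mol
mass of CaCO3 = 1.875 × 10^-3 × 100.09 = 0.1876 g
% CaCO3 = 0.1876 / 0.7143 × 100 = 26.27 %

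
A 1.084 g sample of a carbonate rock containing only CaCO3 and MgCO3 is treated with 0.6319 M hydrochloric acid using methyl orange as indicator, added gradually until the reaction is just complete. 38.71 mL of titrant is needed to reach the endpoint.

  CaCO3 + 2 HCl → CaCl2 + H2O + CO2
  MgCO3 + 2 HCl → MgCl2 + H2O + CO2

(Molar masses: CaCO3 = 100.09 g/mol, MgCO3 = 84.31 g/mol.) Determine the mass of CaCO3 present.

n(HCl) = 0.03871 × 0.6319 = 0.02446 mol
Let x = n(CaCO3), y = n(MgCO3).
Titrant: 2x + 2y = 0.02446;  mass: 100.09x + 84.31y = 1.084
Solving, x = 3.349 × 10^-3 mol, y = 8.881 × 10^-3 mol
mass of CaCO3 = 3.349 × 10^-3 × 100.09 = 0.3352 g

0.3352 g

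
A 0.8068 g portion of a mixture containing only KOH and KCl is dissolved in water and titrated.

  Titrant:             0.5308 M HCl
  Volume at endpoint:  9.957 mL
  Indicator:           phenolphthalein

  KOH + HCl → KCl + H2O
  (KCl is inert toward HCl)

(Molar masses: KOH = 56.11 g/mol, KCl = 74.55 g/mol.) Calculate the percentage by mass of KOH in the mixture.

36.76 %

n(HCl) = 0.009957 × 0.5308 = 5.285 × 10^-3 mol
Let x = n(KOH), y = n(KCl).
Titrant: 1x = 5.285 × 10^-3;  mass: 56.11x + 74.55y = 0.8068
Solving, x = 5.285 × 10^-3 mol, y = 6.844 × 10^-3 mol
mass of KOH = 5.285 × 10^-3 × 56.11 = 0.2966 g
% KOH = 0.2966 / 0.8068 × 100 = 36.76 %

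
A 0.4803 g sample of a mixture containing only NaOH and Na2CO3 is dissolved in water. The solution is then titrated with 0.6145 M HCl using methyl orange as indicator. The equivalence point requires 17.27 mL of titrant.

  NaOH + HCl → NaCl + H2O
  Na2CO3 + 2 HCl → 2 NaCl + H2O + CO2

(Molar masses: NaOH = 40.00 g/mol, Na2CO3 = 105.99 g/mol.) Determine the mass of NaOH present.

n(HCl) = 0.01727 × 0.6145 = 0.01061 mol
Let x = n(NaOH), y = n(Na2CO3).
Titrant: 1x + 2y = 0.01061;  mass: 40.00x + 105.99y = 0.4803
Solving, x = 6.318 × 10^-3 mol, y = 2.147 × 10^-3 mol
mass of NaOH = 6.318 × 10^-3 × 40.00 = 0.2527 g

0.2527 g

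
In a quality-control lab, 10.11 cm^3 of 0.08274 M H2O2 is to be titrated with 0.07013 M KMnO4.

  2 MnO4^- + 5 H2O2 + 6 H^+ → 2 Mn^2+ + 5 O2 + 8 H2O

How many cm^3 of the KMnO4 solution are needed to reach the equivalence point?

4.771 mL

n(H2O2) = 0.01011 L × 0.08274 mol/L = 8.365 × 10^-4 mol
From the 2:5 stoichiometry, n(KMnO4) = 2/5 × 8.365 × 10^-4 = 3.346 × 10^-4 mol
V(KMnO4) = 3.346 × 10^-4 mol / 0.07013 mol/L = 0.004771 L = 4.771 mL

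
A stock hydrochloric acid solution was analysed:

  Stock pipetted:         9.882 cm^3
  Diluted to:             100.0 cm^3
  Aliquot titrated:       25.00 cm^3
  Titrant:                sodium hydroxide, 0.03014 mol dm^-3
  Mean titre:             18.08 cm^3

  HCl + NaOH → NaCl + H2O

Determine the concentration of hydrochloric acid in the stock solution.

n(NaOH) = 0.01808 × 0.03014 = 5.449 × 10^-4 mol
n(HCl) in the aliquot = 5.449 × 10^-4 mol (1:1 ratio)
[HCl]_dilute = 5.449 × 10^-4 / 0.02500 = 0.02180 mol/L
Dilution factor = 100.0 / 9.882 = 10.12
[HCl]_stock = 0.02180 × 10.12 = 0.2206 mol/L

0.2206 mol/L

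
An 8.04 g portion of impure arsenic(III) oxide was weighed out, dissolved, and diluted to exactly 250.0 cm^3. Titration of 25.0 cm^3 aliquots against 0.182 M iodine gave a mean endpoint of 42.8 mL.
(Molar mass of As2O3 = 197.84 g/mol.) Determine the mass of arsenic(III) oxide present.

As2O3 + 2 I2 + 2 H2O → As2O5 + 4 HI
n(I2) per titration = 0.0428 × 0.182 = 7.79 × 10^-3 mol
From the 1:2 ratio, n(As2O3) in each aliquot = 1/2 × 7.79 × 10^-3 = 3.89 × 10^-3 mol
n(As2O3) in the whole flask = 3.89 × 10^-3 × 250.0/25.0 = 0.0389 mol
mass of As2O3 = 0.0389 × 197.84 = 7.71 g

7.71 g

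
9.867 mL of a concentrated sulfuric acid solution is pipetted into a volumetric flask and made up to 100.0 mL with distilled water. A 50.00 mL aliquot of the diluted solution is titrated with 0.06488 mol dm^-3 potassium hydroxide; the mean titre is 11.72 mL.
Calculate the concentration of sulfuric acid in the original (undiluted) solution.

0.07706 mol/L

H2SO4 + 2 KOH → K2SO4 + 2 H2O
n(KOH) = 0.01172 × 0.06488 = 7.604 × 10^-4 mol
From the 1:2 ratio, n(H2SO4) in the aliquot = 1/2 × 7.604 × 10^-4 = 3.802 × 10^-4 mol
[H2SO4]_dilute = 3.802 × 10^-4 / 0.05000 = 0.007604 mol/L
Dilution factor = 100.0 / 9.867 = 10.13
[H2SO4]_stock = 0.007604 × 10.13 = 0.07706 mol/L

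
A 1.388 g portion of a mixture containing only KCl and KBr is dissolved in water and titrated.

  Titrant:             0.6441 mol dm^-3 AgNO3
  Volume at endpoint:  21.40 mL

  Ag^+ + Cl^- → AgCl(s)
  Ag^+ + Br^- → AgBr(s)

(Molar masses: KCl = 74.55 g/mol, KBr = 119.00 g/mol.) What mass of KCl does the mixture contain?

n(AgNO3) = 0.02140 × 0.6441 = 0.01378 mol
Let x = n(KCl), y = n(KBr).
Titrant: 1x + 1y = 0.01378;  mass: 74.55x + 119.00y = 1.388
Solving, x = 5.675 × 10^-3 mol, y = 8.108 × 10^-3 mol
mass of KCl = 5.675 × 10^-3 × 74.55 = 0.4231 g

0.4231 g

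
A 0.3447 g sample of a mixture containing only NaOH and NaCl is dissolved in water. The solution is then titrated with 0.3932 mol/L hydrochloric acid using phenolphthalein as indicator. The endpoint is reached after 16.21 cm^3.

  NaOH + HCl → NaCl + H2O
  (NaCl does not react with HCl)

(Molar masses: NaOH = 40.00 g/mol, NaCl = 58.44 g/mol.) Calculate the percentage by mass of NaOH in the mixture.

73.96 %

n(HCl) = 0.01621 × 0.3932 = 6.374 × 10^-3 mol
Let x = n(NaOH), y = n(NaCl).
Titrant: 1x = 6.374 × 10^-3;  mass: 40.00x + 58.44y = 0.3447
Solving, x = 6.374 × 10^-3 mol, y = 1.536 × 10^-3 mol
mass of NaOH = 6.374 × 10^-3 × 40.00 = 0.2550 g
% NaOH = 0.2550 / 0.3447 × 100 = 73.96 %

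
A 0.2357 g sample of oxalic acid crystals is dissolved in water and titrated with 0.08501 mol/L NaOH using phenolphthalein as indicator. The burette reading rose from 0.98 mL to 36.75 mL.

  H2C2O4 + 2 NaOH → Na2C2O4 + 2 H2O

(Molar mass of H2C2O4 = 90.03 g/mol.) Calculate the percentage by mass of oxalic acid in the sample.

58.07 %

n(NaOH) = 0.03577 L × 0.08501 mol/L = 3.041 × 10^-3 mol
From the 1:2 ratio, n(H2C2O4) = 1/2 × 3.041 × 10^-3 = 1.520 × 10^-3 mol
mass of H2C2O4 = 1.520 × 10^-3 × 90.03 g/mol = 0.1369 g
% H2C2O4 = 0.1369 / 0.2357 × 100 = 58.07 %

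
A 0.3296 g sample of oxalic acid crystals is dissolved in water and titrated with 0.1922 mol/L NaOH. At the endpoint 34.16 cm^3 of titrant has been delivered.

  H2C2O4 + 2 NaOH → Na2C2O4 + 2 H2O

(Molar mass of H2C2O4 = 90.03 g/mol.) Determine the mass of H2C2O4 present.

n(NaOH) = 0.03416 L × 0.1922 mol/L = 6.566 × 10^-3 mol
From the 1:2 ratio, n(H2C2O4) = 1/2 × 6.566 × 10^-3 = 3.283 × 10^-3 mol
mass of H2C2O4 = 3.283 × 10^-3 × 90.03 g/mol = 0.2955 g

0.2955 g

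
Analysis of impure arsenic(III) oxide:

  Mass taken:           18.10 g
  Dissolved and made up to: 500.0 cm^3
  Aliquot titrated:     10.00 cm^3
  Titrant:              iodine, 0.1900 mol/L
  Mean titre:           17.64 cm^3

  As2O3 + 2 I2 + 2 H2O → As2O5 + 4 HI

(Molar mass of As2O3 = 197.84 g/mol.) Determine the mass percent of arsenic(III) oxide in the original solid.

n(I2) per titration = 0.01764 × 0.1900 = 3.352 × 10^-3 mol
From the 1:2 ratio, n(As2O3) in each aliquot = 1/2 × 3.352 × 10^-3 = 1.676 × 10^-3 mol
n(As2O3) in the whole flask = 1.676 × 10^-3 × 500.0/10.00 = 0.08379 mol
mass of As2O3 = 0.08379 × 197.84 = 16.58 g
% As2O3 = 16.58 / 18.10 × 100 = 91.59 %

91.59 %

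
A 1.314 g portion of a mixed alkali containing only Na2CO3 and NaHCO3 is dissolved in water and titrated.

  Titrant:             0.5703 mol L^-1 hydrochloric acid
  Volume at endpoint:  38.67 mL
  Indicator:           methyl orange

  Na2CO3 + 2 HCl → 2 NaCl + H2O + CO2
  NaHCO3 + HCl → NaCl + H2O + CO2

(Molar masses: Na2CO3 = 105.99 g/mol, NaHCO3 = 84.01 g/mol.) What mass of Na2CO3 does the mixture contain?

n(HCl) = 0.03867 × 0.5703 = 0.02205 mol
Let x = n(Na2CO3), y = n(NaHCO3).
Titrant: 2x + 1y = 0.02205;  mass: 105.99x + 84.01y = 1.314
Solving, x = 8.685 × 10^-3 mol, y = 4.684 × 10^-3 mol
mass of Na2CO3 = 8.685 × 10^-3 × 105.99 = 0.9205 g

0.9205 g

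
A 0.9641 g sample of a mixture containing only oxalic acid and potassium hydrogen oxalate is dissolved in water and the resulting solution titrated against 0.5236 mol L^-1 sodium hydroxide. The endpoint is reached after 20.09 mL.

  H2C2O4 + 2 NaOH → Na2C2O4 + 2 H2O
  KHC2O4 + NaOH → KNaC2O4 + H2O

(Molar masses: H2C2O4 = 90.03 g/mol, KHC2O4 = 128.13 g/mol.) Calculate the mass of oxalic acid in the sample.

n(NaOH) = 0.02009 × 0.5236 = 0.01052 mol
Let x = n(H2C2O4), y = n(KHC2O4).
Titrant: 2x + 1y = 0.01052;  mass: 90.03x + 128.13y = 0.9641
Solving, x = 2.308 × 10^-3 mol, y = 5.902 × 10^-3 mol
mass of H2C2O4 = 2.308 × 10^-3 × 90.03 = 0.2078 g

0.2078 g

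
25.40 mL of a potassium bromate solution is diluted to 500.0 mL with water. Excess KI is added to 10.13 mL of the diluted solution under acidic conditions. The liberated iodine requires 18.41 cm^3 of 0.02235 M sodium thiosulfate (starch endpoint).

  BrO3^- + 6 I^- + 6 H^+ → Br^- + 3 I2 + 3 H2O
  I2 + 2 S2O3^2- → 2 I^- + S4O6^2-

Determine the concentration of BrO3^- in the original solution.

n(S2O3^2-) = 0.01841 × 0.02235 = 4.115 × 10^-4 mol
n(I2) = n(S2O3^2-)/2 = 2.057 × 10^-4 mol
From the 1:3 ratio, n(BrO3^-) in the aliquot = 1/3 × 2.057 × 10^-4 = 6.858 × 10^-5 mol
[BrO3^-]_dilute = 6.858 × 10^-5 / 0.01013 = 0.006770 mol/L
[BrO3^-]_original = 0.006770 × 500.0/25.40 = 0.1333 mol/L

0.1333 M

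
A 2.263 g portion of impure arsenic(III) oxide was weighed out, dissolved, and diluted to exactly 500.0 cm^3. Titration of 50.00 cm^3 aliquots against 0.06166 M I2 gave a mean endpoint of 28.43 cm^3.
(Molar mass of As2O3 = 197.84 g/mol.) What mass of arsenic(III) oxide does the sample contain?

As2O3 + 2 I2 + 2 H2O → As2O5 + 4 HI
n(I2) per titration = 0.02843 × 0.06166 = 1.753 × 10^-3 mol
From the 1:2 ratio, n(As2O3) in each aliquot = 1/2 × 1.753 × 10^-3 = 8.765 × 10^-4 mol
n(As2O3) in the whole flask = 8.765 × 10^-4 × 500.0/50.00 = 8.765 × 10^-3 mol
mass of As2O3 = 8.765 × 10^-3 × 197.84 = 1.734 g

1.734 g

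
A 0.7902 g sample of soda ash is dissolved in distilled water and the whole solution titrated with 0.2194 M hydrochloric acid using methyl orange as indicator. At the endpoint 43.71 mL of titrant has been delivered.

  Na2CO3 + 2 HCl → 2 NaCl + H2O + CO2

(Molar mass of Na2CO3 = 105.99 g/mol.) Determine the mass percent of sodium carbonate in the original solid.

64.32 %

n(HCl) = 0.04371 L × 0.2194 mol/L = 9.590 × 10^-3 mol
From the 1:2 ratio, n(Na2CO3) = 1/2 × 9.590 × 10^-3 = 4.795 × 10^-3 mol
mass of Na2CO3 = 4.795 × 10^-3 × 105.99 g/mol = 0.5082 g
% Na2CO3 = 0.5082 / 0.7902 × 100 = 64.32 %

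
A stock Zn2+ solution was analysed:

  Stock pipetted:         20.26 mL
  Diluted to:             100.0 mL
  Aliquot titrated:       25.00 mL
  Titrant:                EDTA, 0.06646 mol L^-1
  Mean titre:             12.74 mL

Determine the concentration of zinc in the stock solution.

0.1672 mol/L

Zn^2+ + EDTA^4- → [Zn(EDTA)]^2-
n(EDTA) = 0.01274 × 0.06646 = 8.467 × 10^-4 mol
n(Zn2+) in the aliquot = 8.467 × 10^-4 mol (1:1 ratio)
[Zn2+]_dilute = 8.467 × 10^-4 / 0.02500 = 0.03387 mol/L
Dilution factor = 100.0 / 20.26 = 4.936
[Zn2+]_stock = 0.03387 × 4.936 = 0.1672 mol/L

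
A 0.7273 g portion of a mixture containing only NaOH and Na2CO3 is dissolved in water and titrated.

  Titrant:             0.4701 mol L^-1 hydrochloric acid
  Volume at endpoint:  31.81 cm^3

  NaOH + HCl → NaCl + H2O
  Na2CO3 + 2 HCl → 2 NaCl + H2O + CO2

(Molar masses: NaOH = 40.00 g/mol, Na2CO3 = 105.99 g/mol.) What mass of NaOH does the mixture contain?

0.2006 g

n(HCl) = 0.03181 × 0.4701 = 0.01495 mol
Let x = n(NaOH), y = n(Na2CO3).
Titrant: 1x + 2y = 0.01495;  mass: 40.00x + 105.99y = 0.7273
Solving, x = 5.016 × 10^-3 mol, y = 4.969 × 10^-3 mol
mass of NaOH = 5.016 × 10^-3 × 40.00 = 0.2006 g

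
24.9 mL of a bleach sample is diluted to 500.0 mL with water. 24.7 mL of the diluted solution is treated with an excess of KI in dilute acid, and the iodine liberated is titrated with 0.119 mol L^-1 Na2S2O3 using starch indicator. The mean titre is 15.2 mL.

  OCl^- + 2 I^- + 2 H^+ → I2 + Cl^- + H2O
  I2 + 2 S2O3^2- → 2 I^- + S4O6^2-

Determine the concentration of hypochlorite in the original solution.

n(S2O3^2-) = 0.0152 × 0.119 = 1.81 × 10^-3 mol
n(I2) = n(S2O3^2-)/2 = 9.04 × 10^-4 mol
n(OCl^-) in the aliquot = 9.04 × 10^-4 mol (1:1 ratio)
[OCl^-]_dilute = 9.04 × 10^-4 / 0.0247 = 0.0366 mol/L
[OCl^-]_original = 0.0366 × 500.0/24.9 = 0.735 mol/L

0.735 mol/L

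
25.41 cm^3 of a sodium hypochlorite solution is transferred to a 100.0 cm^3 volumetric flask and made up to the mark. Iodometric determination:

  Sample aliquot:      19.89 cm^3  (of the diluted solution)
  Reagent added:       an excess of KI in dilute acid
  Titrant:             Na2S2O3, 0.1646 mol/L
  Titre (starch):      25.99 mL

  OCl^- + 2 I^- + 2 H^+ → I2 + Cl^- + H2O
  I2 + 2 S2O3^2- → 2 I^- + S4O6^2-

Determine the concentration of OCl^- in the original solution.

0.4232 mol/L

n(S2O3^2-) = 0.02599 × 0.1646 = 4.278 × 10^-3 mol
n(I2) = n(S2O3^2-)/2 = 2.139 × 10^-3 mol
n(OCl^-) in the aliquot = 2.139 × 10^-3 mol (1:1 ratio)
[OCl^-]_dilute = 2.139 × 10^-3 / 0.01989 = 0.1075 mol/L
[OCl^-]_original = 0.1075 × 100.0/25.41 = 0.4232 mol/L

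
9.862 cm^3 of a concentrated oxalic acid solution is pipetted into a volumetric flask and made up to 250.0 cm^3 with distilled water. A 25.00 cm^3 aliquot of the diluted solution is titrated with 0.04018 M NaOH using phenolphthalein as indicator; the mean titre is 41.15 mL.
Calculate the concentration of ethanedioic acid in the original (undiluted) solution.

H2C2O4 + 2 NaOH → Na2C2O4 + 2 H2O
n(NaOH) = 0.04115 × 0.04018 = 1.653 × 10^-3 mol
From the 1:2 ratio, n(H2C2O4) in the aliquot = 1/2 × 1.653 × 10^-3 = 8.267 × 10^-4 mol
[H2C2O4]_dilute = 8.267 × 10^-4 / 0.02500 = 0.03307 mol/L
Dilution factor = 250.0 / 9.862 = 25.35
[H2C2O4]_stock = 0.03307 × 25.35 = 0.8383 mol/L

0.8383 M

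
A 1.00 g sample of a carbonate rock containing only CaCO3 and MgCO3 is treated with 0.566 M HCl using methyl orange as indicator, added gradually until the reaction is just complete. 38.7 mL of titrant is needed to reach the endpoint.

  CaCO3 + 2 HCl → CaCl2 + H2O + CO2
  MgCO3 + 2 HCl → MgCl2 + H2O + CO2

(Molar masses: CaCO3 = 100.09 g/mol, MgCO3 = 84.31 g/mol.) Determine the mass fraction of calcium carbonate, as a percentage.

n(HCl) = 0.0387 × 0.566 = 0.0219 mol
Let x = n(CaCO3), y = n(MgCO3).
Titrant: 2x + 2y = 0.0219;  mass: 100.09x + 84.31y = 1.00
Solving, x = 4.86 × 10^-3 mol, y = 6.10 × 10^-3 mol
mass of CaCO3 = 4.86 × 10^-3 × 100.09 = 0.486 g
% CaCO3 = 0.486 / 1.00 × 100 = 48.6 %

48.6 %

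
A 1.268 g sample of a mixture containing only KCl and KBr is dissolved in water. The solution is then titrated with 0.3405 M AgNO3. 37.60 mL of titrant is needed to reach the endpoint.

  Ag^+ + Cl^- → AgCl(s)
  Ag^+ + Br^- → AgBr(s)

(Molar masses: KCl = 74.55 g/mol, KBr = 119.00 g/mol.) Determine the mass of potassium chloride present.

n(AgNO3) = 0.03760 × 0.3405 = 0.01280 mol
Let x = n(KCl), y = n(KBr).
Titrant: 1x + 1y = 0.01280;  mass: 74.55x + 119.00y = 1.268
Solving, x = 5.749 × 10^-3 mol, y = 7.054 × 10^-3 mol
mass of KCl = 5.749 × 10^-3 × 74.55 = 0.4286 g

0.4286 g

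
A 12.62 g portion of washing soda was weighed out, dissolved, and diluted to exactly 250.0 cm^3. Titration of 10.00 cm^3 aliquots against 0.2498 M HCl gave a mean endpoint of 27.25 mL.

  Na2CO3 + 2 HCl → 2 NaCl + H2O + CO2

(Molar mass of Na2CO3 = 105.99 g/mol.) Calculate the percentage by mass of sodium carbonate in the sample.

n(HCl) per titration = 0.02725 × 0.2498 = 6.807 × 10^-3 mol
From the 1:2 ratio, n(Na2CO3) in each aliquot = 1/2 × 6.807 × 10^-3 = 3.404 × 10^-3 mol
n(Na2CO3) in the whole flask = 3.404 × 10^-3 × 250.0/10.00 = 0.08509 mol
mass of Na2CO3 = 0.08509 × 105.99 = 9.018 g
% Na2CO3 = 9.018 / 12.62 × 100 = 71.46 %

71.46 %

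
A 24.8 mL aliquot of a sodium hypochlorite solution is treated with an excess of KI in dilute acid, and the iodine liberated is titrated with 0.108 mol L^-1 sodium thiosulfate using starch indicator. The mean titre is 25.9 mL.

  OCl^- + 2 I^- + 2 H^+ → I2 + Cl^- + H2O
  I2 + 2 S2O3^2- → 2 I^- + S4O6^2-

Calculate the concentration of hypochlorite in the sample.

n(S2O3^2-) = 0.0259 × 0.108 = 2.80 × 10^-3 mol
n(I2) = n(S2O3^2-)/2 = 1.40 × 10^-3 mol
n(OCl^-) in the aliquot = 1.40 × 10^-3 mol (1:1 ratio)
[OCl^-] = 1.40 × 10^-3 / 0.0248 = 0.0564 mol/L

0.0564 mol/L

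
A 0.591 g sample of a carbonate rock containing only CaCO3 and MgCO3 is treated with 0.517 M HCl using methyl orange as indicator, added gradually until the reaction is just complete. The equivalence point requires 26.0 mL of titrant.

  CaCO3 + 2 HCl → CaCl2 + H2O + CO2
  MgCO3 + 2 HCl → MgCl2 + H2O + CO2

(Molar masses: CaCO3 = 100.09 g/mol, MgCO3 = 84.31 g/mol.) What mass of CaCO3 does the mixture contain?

0.154 g

n(HCl) = 0.0260 × 0.517 = 0.0134 mol
Let x = n(CaCO3), y = n(MgCO3).
Titrant: 2x + 2y = 0.0134;  mass: 100.09x + 84.31y = 0.591
Solving, x = 1.54 × 10^-3 mol, y = 5.18 × 10^-3 mol
mass of CaCO3 = 1.54 × 10^-3 × 100.09 = 0.154 g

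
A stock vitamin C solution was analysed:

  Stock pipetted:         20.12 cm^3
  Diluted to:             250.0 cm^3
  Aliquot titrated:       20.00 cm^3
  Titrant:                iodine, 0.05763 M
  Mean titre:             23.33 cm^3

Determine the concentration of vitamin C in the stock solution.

C6H8O6 + I2 → C6H6O6 + 2 HI
n(I2) = 0.02333 × 0.05763 = 1.345 × 10^-3 mol
n(C6H8O6) in the aliquot = 1.345 × 10^-3 mol (1:1 ratio)
[C6H8O6]_dilute = 1.345 × 10^-3 / 0.02000 = 0.06723 mol/L
Dilution factor = 250.0 / 20.12 = 12.43
[C6H8O6]_stock = 0.06723 × 12.43 = 0.8353 mol/L

0.8353 M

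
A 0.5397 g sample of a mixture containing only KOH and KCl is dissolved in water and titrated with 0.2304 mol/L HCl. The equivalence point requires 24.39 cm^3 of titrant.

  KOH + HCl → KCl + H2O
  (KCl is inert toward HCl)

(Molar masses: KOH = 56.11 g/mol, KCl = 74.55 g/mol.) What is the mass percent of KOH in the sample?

58.42 %

n(HCl) = 0.02439 × 0.2304 = 5.619 × 10^-3 mol
Let x = n(KOH), y = n(KCl).
Titrant: 1x = 5.619 × 10^-3;  mass: 56.11x + 74.55y = 0.5397
Solving, x = 5.619 × 10^-3 mol, y = 3.010 × 10^-3 mol
mass of KOH = 5.619 × 10^-3 × 56.11 = 0.3153 g
% KOH = 0.3153 / 0.5397 × 100 = 58.42 %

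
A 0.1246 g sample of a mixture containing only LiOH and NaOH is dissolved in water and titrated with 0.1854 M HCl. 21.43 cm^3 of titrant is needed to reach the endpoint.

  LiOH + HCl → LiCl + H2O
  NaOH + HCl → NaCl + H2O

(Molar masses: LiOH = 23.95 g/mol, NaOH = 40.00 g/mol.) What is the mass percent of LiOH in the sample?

n(HCl) = 0.02143 × 0.1854 = 3.973 × 10^-3 mol
Let x = n(LiOH), y = n(NaOH).
Titrant: 1x + 1y = 3.973 × 10^-3;  mass: 23.95x + 40.00y = 0.1246
Solving, x = 2.139 × 10^-3 mol, y = 1.835 × 10^-3 mol
mass of LiOH = 2.139 × 10^-3 × 23.95 = 0.05122 g
% LiOH = 0.05122 / 0.1246 × 100 = 41.11 %

41.11 %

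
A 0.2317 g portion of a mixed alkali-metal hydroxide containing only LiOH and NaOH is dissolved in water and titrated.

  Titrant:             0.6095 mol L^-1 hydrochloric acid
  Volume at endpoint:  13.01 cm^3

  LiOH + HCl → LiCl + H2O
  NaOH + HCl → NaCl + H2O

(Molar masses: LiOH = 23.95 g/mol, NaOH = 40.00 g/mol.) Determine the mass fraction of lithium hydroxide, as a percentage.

55.05 %

n(HCl) = 0.01301 × 0.6095 = 7.930 × 10^-3 mol
Let x = n(LiOH), y = n(NaOH).
Titrant: 1x + 1y = 7.930 × 10^-3;  mass: 23.95x + 40.00y = 0.2317
Solving, x = 5.326 × 10^-3 mol, y = 2.604 × 10^-3 mol
mass of LiOH = 5.326 × 10^-3 × 23.95 = 0.1276 g
% LiOH = 0.1276 / 0.2317 × 100 = 55.05 %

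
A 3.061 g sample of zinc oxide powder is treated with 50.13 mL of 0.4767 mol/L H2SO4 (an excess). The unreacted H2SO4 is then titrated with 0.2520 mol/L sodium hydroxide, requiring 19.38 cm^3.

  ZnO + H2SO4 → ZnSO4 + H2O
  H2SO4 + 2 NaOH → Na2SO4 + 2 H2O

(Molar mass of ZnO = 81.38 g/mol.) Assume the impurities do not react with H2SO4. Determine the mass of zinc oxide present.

1.746 g

n(H2SO4) added = 0.05013 × 0.4767 = 0.02390 mol
n(NaOH) used in back-titration = 0.01938 × 0.2520 = 4.884 × 10^-3 mol
From the 1:2 ratio, n(H2SO4) left over = 1/2 × 4.884 × 10^-3 = 2.442 × 10^-3 mol
n(H2SO4) consumed by analyte = 0.02390 − 2.442 × 10^-3 = 0.02146 mol
n(ZnO) = 0.02146 mol (1:1 ratio)
mass of ZnO = 0.02146 × 81.38 = 1.746 g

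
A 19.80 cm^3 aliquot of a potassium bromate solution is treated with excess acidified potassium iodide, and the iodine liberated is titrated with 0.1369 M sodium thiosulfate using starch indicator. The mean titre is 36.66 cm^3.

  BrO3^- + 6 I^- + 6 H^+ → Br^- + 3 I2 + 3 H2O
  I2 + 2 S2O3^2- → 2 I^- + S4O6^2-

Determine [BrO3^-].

n(S2O3^2-) = 0.03666 × 0.1369 = 5.019 × 10^-3 mol
n(I2) = n(S2O3^2-)/2 = 2.509 × 10^-3 mol
From the 1:3 ratio, n(BrO3^-) in the aliquot = 1/3 × 2.509 × 10^-3 = 8.365 × 10^-4 mol
[BrO3^-] = 8.365 × 10^-4 / 0.01980 = 0.04225 mol/L

0.04225 M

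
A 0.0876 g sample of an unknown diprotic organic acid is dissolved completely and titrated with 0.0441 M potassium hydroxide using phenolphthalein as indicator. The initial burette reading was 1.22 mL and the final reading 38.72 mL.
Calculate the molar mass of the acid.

106 g/mol

n(KOH) = 0.0375 L × 0.0441 mol/L = 1.65 × 10^-3 mol
From the 1:2 ratio, n(H2A) = 1/2 × 1.65 × 10^-3 = 8.27 × 10^-4 mol
M = m / n = 0.0876 g / 8.27 × 10^-4 mol = 106 g/mol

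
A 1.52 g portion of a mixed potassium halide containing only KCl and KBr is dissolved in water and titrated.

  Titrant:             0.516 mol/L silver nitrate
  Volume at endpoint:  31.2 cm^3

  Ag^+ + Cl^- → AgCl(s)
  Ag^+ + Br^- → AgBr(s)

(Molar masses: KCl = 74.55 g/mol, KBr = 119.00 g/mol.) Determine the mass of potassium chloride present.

n(AgNO3) = 0.0312 × 0.516 = 0.0161 mol
Let x = n(KCl), y = n(KBr).
Titrant: 1x + 1y = 0.0161;  mass: 74.55x + 119.00y = 1.52
Solving, x = 8.90 × 10^-3 mol, y = 7.19 × 10^-3 mol
mass of KCl = 8.90 × 10^-3 × 74.55 = 0.664 g

0.664 g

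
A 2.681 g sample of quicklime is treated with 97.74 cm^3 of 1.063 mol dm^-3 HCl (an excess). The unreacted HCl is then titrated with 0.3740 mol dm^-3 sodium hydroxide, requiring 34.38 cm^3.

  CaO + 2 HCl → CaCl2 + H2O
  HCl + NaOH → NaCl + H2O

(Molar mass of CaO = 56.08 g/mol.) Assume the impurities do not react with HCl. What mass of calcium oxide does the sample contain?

2.553 g

n(HCl) added = 0.09774 × 1.063 = 0.1039 mol
n(NaOH) used in back-titration = 0.03438 × 0.3740 = 0.01286 mol
n(HCl) left over = 0.01286 mol (1:1 ratio)
n(HCl) consumed by analyte = 0.1039 − 0.01286 = 0.09104 mol
From the 1:2 ratio, n(CaO) = 1/2 × 0.09104 = 0.04552 mol
mass of CaO = 0.04552 × 56.08 = 2.553 g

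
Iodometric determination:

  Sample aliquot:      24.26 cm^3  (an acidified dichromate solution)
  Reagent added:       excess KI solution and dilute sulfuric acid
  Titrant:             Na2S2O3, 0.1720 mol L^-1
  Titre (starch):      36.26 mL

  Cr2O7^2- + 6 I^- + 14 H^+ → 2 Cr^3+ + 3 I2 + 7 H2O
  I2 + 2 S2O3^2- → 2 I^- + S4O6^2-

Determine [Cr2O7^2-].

n(S2O3^2-) = 0.03626 × 0.1720 = 6.237 × 10^-3 mol
n(I2) = n(S2O3^2-)/2 = 3.118 × 10^-3 mol
From the 1:3 ratio, n(Cr2O7^2-) in the aliquot = 1/3 × 3.118 × 10^-3 = 1.039 × 10^-3 mol
[Cr2O7^2-] = 1.039 × 10^-3 / 0.02426 = 0.04285 mol/L

0.04285 mol/L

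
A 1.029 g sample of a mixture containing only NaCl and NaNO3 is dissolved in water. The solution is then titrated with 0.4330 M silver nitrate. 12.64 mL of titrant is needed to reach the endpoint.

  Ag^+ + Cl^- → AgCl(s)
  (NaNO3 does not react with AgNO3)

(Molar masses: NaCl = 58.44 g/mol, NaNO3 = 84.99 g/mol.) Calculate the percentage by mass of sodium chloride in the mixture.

n(AgNO3) = 0.01264 × 0.4330 = 5.473 × 10^-3 mol
Let x = n(NaCl), y = n(NaNO3).
Titrant: 1x = 5.473 × 10^-3;  mass: 58.44x + 84.99y = 1.029
Solving, x = 5.473 × 10^-3 mol, y = 8.344 × 10^-3 mol
mass of NaCl = 5.473 × 10^-3 × 58.44 = 0.3198 g
% NaCl = 0.3198 / 1.029 × 100 = 31.08 %

31.08 %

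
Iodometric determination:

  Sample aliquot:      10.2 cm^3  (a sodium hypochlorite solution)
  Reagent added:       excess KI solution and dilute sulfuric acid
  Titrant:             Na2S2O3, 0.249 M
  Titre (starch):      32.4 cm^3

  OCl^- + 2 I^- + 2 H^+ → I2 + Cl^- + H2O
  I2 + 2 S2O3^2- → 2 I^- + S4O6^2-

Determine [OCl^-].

0.395 M

n(S2O3^2-) = 0.0324 × 0.249 = 8.07 × 10^-3 mol
n(I2) = n(S2O3^2-)/2 = 4.03 × 10^-3 mol
n(OCl^-) in the aliquot = 4.03 × 10^-3 mol (1:1 ratio)
[OCl^-] = 4.03 × 10^-3 / 0.0102 = 0.395 mol/L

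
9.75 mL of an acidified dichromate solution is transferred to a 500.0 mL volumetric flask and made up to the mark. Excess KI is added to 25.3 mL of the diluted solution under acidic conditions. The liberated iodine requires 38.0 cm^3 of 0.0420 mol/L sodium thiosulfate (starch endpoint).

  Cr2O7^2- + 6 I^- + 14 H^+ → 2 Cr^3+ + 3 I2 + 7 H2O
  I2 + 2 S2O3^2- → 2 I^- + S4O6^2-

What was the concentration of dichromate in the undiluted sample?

0.539 mol/L

n(S2O3^2-) = 0.0380 × 0.0420 = 1.60 × 10^-3 mol
n(I2) = n(S2O3^2-)/2 = 7.98 × 10^-4 mol
From the 1:3 ratio, n(Cr2O7^2-) in the aliquot = 1/3 × 7.98 × 10^-4 = 2.66 × 10^-4 mol
[Cr2O7^2-]_dilute = 2.66 × 10^-4 / 0.0253 = 0.0105 mol/L
[Cr2O7^2-]_original = 0.0105 × 500.0/9.75 = 0.539 mol/L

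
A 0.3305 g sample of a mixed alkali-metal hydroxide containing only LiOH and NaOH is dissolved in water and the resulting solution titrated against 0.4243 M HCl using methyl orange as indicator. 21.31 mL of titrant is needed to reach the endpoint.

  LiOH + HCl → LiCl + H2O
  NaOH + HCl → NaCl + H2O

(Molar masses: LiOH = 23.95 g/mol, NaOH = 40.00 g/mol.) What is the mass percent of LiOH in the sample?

n(HCl) = 0.02131 × 0.4243 = 9.042 × 10^-3 mol
Let x = n(LiOH), y = n(NaOH).
Titrant: 1x + 1y = 9.042 × 10^-3;  mass: 23.95x + 40.00y = 0.3305
Solving, x = 1.942 × 10^-3 mol, y = 7.100 × 10^-3 mol
mass of LiOH = 1.942 × 10^-3 × 23.95 = 0.04652 g
% LiOH = 0.04652 / 0.3305 × 100 = 14.07 %

14.07 %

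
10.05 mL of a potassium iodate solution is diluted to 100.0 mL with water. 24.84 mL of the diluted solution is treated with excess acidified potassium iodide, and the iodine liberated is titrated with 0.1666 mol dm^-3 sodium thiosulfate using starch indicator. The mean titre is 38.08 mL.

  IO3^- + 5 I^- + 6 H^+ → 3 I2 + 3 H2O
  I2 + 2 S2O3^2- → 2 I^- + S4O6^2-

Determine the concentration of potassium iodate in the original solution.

n(S2O3^2-) = 0.03808 × 0.1666 = 6.344 × 10^-3 mol
n(I2) = n(S2O3^2-)/2 = 3.172 × 10^-3 mol
From the 1:3 ratio, n(IO3^-) in the aliquot = 1/3 × 3.172 × 10^-3 = 1.057 × 10^-3 mol
[IO3^-]_dilute = 1.057 × 10^-3 / 0.02484 = 0.04257 mol/L
[IO3^-]_original = 0.04257 × 100.0/10.05 = 0.4235 mol/L

0.4235 mol/L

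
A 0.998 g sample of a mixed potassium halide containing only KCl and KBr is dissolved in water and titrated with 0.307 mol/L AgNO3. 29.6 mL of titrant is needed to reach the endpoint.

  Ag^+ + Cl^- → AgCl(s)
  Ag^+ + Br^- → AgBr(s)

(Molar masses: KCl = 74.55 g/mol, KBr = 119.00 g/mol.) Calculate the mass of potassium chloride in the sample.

0.140 g

n(AgNO3) = 0.0296 × 0.307 = 9.09 × 10^-3 mol
Let x = n(KCl), y = n(KBr).
Titrant: 1x + 1y = 9.09 × 10^-3;  mass: 74.55x + 119.00y = 0.998
Solving, x = 1.88 × 10^-3 mol, y = 7.21 × 10^-3 mol
mass of KCl = 1.88 × 10^-3 × 74.55 = 0.140 g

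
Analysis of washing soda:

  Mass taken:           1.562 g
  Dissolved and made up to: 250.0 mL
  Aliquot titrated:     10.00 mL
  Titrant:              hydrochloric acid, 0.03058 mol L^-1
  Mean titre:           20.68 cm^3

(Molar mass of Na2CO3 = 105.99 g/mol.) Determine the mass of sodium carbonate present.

0.8378 g

Na2CO3 + 2 HCl → 2 NaCl + H2O + CO2
n(HCl) per titration = 0.02068 × 0.03058 = 6.324 × 10^-4 mol
From the 1:2 ratio, n(Na2CO3) in each aliquot = 1/2 × 6.324 × 10^-4 = 3.162 × 10^-4 mol
n(Na2CO3) in the whole flask = 3.162 × 10^-4 × 250.0/10.00 = 7.905 × 10^-3 mol
mass of Na2CO3 = 7.905 × 10^-3 × 105.99 = 0.8378 g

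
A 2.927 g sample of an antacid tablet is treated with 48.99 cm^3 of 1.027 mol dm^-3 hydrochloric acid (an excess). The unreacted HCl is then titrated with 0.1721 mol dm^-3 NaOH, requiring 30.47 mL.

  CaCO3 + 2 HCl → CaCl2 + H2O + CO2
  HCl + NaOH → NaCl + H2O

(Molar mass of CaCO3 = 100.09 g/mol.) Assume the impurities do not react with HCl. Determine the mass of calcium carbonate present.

2.255 g

n(HCl) added = 0.04899 × 1.027 = 0.05031 mol
n(NaOH) used in back-titration = 0.03047 × 0.1721 = 5.244 × 10^-3 mol
n(HCl) left over = 5.244 × 10^-3 mol (1:1 ratio)
n(HCl) consumed by analyte = 0.05031 − 5.244 × 10^-3 = 0.04507 mol
From the 1:2 ratio, n(CaCO3) = 1/2 × 0.04507 = 0.02253 mol
mass of CaCO3 = 0.02253 × 100.09 = 2.255 g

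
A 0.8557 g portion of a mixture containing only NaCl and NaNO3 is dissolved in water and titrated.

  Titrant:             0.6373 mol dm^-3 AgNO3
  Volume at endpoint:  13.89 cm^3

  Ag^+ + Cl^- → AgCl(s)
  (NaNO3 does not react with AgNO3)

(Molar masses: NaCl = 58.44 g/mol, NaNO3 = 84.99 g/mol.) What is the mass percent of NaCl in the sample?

n(AgNO3) = 0.01389 × 0.6373 = 8.852 × 10^-3 mol
Let x = n(NaCl), y = n(NaNO3).
Titrant: 1x = 8.852 × 10^-3;  mass: 58.44x + 84.99y = 0.8557
Solving, x = 8.852 × 10^-3 mol, y = 3.981 × 10^-3 mol
mass of NaCl = 8.852 × 10^-3 × 58.44 = 0.5173 g
% NaCl = 0.5173 / 0.8557 × 100 = 60.46 %

60.46 %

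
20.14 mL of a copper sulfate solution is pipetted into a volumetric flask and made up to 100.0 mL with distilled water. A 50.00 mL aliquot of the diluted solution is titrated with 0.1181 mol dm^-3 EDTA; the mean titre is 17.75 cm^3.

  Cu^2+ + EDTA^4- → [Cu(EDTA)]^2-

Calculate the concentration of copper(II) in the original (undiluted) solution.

n(EDTA) = 0.01775 × 0.1181 = 2.096 × 10^-3 mol
n(Cu2+) in the aliquot = 2.096 × 10^-3 mol (1:1 ratio)
[Cu2+]_dilute = 2.096 × 10^-3 / 0.05000 = 0.04193 mol/L
Dilution factor = 100.0 / 20.14 = 4.965
[Cu2+]_stock = 0.04193 × 4.965 = 0.2082 mol/L

0.2082 mol/L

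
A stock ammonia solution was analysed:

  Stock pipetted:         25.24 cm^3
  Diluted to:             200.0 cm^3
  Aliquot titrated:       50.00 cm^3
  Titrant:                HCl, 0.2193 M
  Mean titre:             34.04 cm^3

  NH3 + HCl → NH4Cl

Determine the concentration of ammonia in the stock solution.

n(HCl) = 0.03404 × 0.2193 = 7.465 × 10^-3 mol
n(NH3) in the aliquot = 7.465 × 10^-3 mol (1:1 ratio)
[NH3]_dilute = 7.465 × 10^-3 / 0.05000 = 0.1493 mol/L
Dilution factor = 200.0 / 25.24 = 7.924
[NH3]_stock = 0.1493 × 7.924 = 1.183 mol/L

1.183 M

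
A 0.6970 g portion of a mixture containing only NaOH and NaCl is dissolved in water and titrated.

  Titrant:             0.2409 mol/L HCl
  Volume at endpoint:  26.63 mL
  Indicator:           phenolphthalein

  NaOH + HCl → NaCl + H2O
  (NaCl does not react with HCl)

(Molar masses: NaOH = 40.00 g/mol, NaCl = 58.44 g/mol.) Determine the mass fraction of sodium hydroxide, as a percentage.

n(HCl) = 0.02663 × 0.2409 = 6.415 × 10^-3 mol
Let x = n(NaOH), y = n(NaCl).
Titrant: 1x = 6.415 × 10^-3;  mass: 40.00x + 58.44y = 0.6970
Solving, x = 6.415 × 10^-3 mol, y = 7.536 × 10^-3 mol
mass of NaOH = 6.415 × 10^-3 × 40.00 = 0.2566 g
% NaOH = 0.2566 / 0.6970 × 100 = 36.82 %

36.82 %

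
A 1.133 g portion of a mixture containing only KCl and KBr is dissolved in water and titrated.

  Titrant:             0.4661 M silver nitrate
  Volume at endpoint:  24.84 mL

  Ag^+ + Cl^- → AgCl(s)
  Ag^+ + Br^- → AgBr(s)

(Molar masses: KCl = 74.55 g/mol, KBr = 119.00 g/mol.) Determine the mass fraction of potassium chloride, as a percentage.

n(AgNO3) = 0.02484 × 0.4661 = 0.01158 mol
Let x = n(KCl), y = n(KBr).
Titrant: 1x + 1y = 0.01158;  mass: 74.55x + 119.00y = 1.133
Solving, x = 5.507 × 10^-3 mol, y = 6.071 × 10^-3 mol
mass of KCl = 5.507 × 10^-3 × 74.55 = 0.4105 g
% KCl = 0.4105 / 1.133 × 100 = 36.23 %

36.23 %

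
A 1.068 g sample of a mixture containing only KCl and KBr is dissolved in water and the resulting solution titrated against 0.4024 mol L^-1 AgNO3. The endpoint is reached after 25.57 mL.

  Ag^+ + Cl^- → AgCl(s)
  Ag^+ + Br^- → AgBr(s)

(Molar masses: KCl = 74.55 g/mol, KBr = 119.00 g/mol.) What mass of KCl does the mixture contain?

0.2624 g

n(AgNO3) = 0.02557 × 0.4024 = 0.01029 mol
Let x = n(KCl), y = n(KBr).
Titrant: 1x + 1y = 0.01029;  mass: 74.55x + 119.00y = 1.068
Solving, x = 3.519 × 10^-3 mol, y = 6.770 × 10^-3 mol
mass of KCl = 3.519 × 10^-3 × 74.55 = 0.2624 g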